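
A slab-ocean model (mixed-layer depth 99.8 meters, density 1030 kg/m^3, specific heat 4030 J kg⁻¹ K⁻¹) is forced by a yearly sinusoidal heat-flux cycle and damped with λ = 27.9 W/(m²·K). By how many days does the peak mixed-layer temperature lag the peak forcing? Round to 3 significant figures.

Areal heat capacity C = ρ c_p D = 1030 × 4030 × 99.8 = 4.14×10^8 J/(m^2 K).
ω = 2π / 3.15×10^7 s = 1.99×10^-7 s⁻¹.
Phase lag φ = arctan(Cω/λ) = arctan(82.5/27.9) = 1.24 rad.
Time lag = φ / ω = 1.24 / 1.99×10^-7 = 6.25×10^6 s = 72.3 days.

72.3 days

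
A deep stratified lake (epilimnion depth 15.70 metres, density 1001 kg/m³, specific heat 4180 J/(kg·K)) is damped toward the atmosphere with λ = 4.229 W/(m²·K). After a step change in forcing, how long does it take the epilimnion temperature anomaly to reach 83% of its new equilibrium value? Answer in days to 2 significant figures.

320 days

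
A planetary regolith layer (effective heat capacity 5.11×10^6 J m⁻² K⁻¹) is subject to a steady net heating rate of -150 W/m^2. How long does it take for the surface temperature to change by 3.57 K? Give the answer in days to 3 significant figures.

Areal heat capacity C = 5.11×10^6 J m⁻² K⁻¹ (given).
Time required: Δt = C ΔT / F = 5.11×10^6 × -3.57 / -150 = 1.22×10^5 s.
In days: 1.22×10^5 s / (86400 s/day) = 1.41 days.

1.41 days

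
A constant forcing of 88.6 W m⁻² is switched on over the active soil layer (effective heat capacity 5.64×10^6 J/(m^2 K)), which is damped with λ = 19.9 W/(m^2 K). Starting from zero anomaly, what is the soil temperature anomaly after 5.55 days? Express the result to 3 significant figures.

3.63 K

Areal heat capacity C = 5.64×10^6 J/(m^2 K) (given).
τ = C / λ = 5.64×10^6 / 19.9 = 2.83×10^5 s.
Equilibrium anomaly ΔT_eq = F / λ = 88.6 / 19.9 = 4.45 K.
t = 5.55 days = 4.80×10^5 s, so t/τ = 1.69.
ΔT(t) = ΔT_eq (1 − e^(−t/τ)) = 4.45 × (1 − e^−1.69) = 3.63 K.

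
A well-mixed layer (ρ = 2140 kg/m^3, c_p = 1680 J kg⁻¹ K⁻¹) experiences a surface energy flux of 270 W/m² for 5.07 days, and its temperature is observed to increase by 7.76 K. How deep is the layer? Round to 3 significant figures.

Heat input Q = F Δt = 270 × 4.38×10^5 s = 1.18×10^8 J/m².
Required areal heat capacity C = Q / ΔT = 1.52×10^7 J/(m²·K).
Depth D = C / (ρ c_p) = 1.52×10^7 / (2140 × 1680) = 4.24 m.

4.24 m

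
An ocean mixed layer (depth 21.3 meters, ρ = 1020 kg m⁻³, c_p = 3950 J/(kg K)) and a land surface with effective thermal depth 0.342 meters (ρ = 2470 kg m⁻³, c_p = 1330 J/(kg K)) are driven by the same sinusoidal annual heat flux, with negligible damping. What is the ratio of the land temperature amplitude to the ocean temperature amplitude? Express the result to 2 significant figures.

C_ocean = 1020 × 3950 × 21.3 = 8.58×10^7 J/(m²·K).
C_land = 2470 × 1330 × 0.342 = 1.12×10^6 J/(m²·K).
Undamped amplitude ∝ 1/C, so A_land/A_ocean = C_ocean/C_land = 76.4.

76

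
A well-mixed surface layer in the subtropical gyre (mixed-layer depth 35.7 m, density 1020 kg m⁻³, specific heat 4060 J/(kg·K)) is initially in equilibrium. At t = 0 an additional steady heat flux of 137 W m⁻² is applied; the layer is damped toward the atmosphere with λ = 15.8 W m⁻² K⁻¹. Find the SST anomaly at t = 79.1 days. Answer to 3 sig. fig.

Areal heat capacity C = ρ c_p D = 1020 × 4060 × 35.7 = 1.48×10^8 J/(m²·K).
τ = C / λ = 1.48×10^8 / 15.8 = 9.36×10^6 s.
Equilibrium anomaly ΔT_eq = F / λ = 137 / 15.8 = 8.67 K.
t = 79.1 days = 6.83×10^6 s, so t/τ = 0.730.
ΔT(t) = ΔT_eq (1 − e^(−t/τ)) = 8.67 × (1 − e^−0.730) = 4.49 K.

4.49 K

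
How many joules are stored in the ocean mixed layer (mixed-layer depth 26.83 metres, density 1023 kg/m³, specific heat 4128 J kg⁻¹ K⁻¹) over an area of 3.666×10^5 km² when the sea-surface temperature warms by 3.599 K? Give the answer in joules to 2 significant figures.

Areal heat capacity C = ρ c_p D = 1023 × 4128 × 26.83 = 1.13×10^8 J/(m²·K).
Heat per unit area: q = C ΔT = 1.13×10^8 × 3.599 = 4.08×10^8 J/m².
Total heat: Q = q × A = 4.08×10^8 × (3.666×10^5 × 10⁶ m²) = 1.49×10^20 J.

1.5×10^20 J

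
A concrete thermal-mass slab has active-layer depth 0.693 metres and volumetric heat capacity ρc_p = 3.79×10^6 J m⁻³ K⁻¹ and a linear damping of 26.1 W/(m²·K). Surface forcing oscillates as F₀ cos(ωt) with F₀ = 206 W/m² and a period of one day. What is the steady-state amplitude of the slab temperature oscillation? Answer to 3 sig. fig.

1.07 K

Areal heat capacity C = ρc_p × D = 3.79×10^6 × 0.693 = 2.63×10^6 J/(m²·K).
Angular frequency ω = 2π / T = 2π / 86400 s = 7.27×10^-5 s⁻¹.
√((Cω)² + λ²) = √((191)² + 26.1²) = 193 W/(m²·K).
Amplitude A = F₀ / √((Cω)²+λ²) = 206 / 193 = 1.07 K.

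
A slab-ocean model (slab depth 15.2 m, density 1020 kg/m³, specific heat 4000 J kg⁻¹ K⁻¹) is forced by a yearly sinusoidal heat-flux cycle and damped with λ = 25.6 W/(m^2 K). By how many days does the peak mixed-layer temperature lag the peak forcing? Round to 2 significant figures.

Areal heat capacity C = ρ c_p D = 1020 × 4000 × 15.2 = 6.20×10^7 J m⁻² K⁻¹.
ω = 2π / 3.15×10^7 s = 1.99×10^-7 s⁻¹.
Phase lag φ = arctan(Cω/λ) = arctan(12.4/25.6) = 0.450 rad.
Time lag = φ / ω = 0.450 / 1.99×10^-7 = 2.26×10^6 s = 26.1 days.

26 days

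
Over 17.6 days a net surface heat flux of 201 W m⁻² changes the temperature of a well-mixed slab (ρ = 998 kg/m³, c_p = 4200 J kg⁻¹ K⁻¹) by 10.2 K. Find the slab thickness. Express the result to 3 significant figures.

7.15 m

Heat input Q = F Δt = 201 × 1.52×10^6 s = 3.06×10^8 J/m².
Required areal heat capacity C = Q / ΔT = 3.00×10^7 J/(m²·K).
Depth D = C / (ρ c_p) = 3.00×10^7 / (998 × 4200) = 7.15 m.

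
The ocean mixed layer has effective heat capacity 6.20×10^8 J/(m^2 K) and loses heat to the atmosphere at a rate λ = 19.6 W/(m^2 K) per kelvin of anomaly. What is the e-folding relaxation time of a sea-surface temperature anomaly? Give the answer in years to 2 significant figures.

1.0 years

Areal heat capacity C = 6.20×10^8 J/(m^2 K) (given).
Relaxation time τ = C / λ = 6.20×10^8 / 19.6 = 3.16×10^7 s.
In years: 3.16×10^7 s / (3.156×10^7 s/year) = 1.00 years.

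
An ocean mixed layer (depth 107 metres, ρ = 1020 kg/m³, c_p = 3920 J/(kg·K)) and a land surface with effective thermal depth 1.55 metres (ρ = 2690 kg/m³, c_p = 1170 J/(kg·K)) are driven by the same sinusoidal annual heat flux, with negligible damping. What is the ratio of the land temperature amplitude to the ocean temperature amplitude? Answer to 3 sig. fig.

87.7

C_ocean = 1020 × 3920 × 107 = 4.28×10^8 J/(m²·K).
C_land = 2690 × 1170 × 1.55 = 4.88×10^6 J/(m²·K).
Undamped amplitude ∝ 1/C, so A_land/A_ocean = C_ocean/C_land = 87.7.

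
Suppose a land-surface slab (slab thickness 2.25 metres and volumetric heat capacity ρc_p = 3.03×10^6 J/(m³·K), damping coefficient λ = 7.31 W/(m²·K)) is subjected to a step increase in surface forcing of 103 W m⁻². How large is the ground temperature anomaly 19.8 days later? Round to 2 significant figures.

Areal heat capacity C = ρc_p × D = 3.03×10^6 × 2.25 = 6.82×10^6 J/(m^2 K).
τ = C / λ = 6.82×10^6 / 7.31 = 9.33×10^5 s.
Equilibrium anomaly ΔT_eq = F / λ = 103 / 7.31 = 14.1 K.
t = 19.8 days = 1.71×10^6 s, so t/τ = 1.83.
ΔT(t) = ΔT_eq (1 − e^(−t/τ)) = 14.1 × (1 − e^−1.83) = 11.8 K.

12 K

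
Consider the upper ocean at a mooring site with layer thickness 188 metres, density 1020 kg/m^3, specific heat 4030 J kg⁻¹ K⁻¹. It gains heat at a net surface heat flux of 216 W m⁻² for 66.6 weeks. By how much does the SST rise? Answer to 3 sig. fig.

Areal heat capacity C = ρ c_p D = 1020 × 4030 × 188 = 7.73×10^8 J/(m^2 K).
Net heat input Q = F Δt = 216 × (66.6 weeks × 6.048×10^5 s/week) = 8.70×10^9 J/m².
ΔT = Q / C = 8.70×10^9 / 7.73×10^8 = 11.3 K.

11.3 K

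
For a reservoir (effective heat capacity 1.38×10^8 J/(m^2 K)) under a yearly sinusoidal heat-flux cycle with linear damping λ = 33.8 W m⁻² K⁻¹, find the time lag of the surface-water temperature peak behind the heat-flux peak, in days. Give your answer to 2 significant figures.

40 days

Areal heat capacity C = 1.38×10^8 J/(m^2 K) (given).
ω = 2π / 3.15×10^7 s = 1.99×10^-7 s⁻¹.
Phase lag φ = arctan(Cω/λ) = arctan(27.5/33.8) = 0.683 rad.
Time lag = φ / ω = 0.683 / 1.99×10^-7 = 3.43×10^6 s = 39.7 days.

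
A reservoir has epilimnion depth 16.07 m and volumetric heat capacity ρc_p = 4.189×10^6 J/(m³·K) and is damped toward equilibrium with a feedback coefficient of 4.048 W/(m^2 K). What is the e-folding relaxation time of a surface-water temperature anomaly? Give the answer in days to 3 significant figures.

Areal heat capacity C = ρc_p × D = 4.189×10^6 × 16.07 = 6.73×10^7 J/(m²·K).
Relaxation time τ = C / λ = 6.73×10^7 / 4.048 = 1.66×10^7 s.
In days: 1.66×10^7 s / (86400 s/day) = 192 days.

192 days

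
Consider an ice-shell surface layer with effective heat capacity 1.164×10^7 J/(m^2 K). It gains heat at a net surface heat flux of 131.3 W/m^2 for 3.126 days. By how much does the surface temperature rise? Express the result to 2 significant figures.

Areal heat capacity C = 1.164×10^7 J/(m^2 K) (given).
Net heat input Q = F Δt = 131.3 × (3.126 days × 86400 s/day) = 3.55×10^7 J/m².
ΔT = Q / C = 3.55×10^7 / 1.16×10^7 = 3.05 K.

3.0 K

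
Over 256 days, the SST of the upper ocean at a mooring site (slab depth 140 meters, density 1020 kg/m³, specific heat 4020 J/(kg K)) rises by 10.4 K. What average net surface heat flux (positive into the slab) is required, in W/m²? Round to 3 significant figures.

270

Areal heat capacity C = ρ c_p D = 1020 × 4020 × 140 = 5.74×10^8 J m⁻² K⁻¹.
Required heat per unit area: Q = C ΔT = 5.74×10^8 × 10.4 = 5.97×10^9 J/m².
Flux F = Q / Δt = 5.97×10^9 / 2.21×10^7 s = 270 W/m².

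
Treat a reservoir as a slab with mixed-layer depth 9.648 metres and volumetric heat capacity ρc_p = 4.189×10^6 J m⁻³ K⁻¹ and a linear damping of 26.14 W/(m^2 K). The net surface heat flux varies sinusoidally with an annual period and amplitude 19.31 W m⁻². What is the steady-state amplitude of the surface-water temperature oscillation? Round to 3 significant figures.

0.706 K

Areal heat capacity C = ρc_p × D = 4.189×10^6 × 9.648 = 4.04×10^7 J/(m²·K).
Angular frequency ω = 2π / T = 2π / 3.15×10^7 s = 1.99×10^-7 s⁻¹.
√((Cω)² + λ²) = √((8.05)² + 26.14²) = 27.4 W/(m²·K).
Amplitude A = F₀ / √((Cω)²+λ²) = 19.31 / 27.4 = 0.706 K.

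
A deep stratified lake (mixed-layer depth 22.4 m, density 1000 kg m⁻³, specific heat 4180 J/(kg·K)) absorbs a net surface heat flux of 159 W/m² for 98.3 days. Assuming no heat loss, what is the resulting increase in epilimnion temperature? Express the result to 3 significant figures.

14.4 K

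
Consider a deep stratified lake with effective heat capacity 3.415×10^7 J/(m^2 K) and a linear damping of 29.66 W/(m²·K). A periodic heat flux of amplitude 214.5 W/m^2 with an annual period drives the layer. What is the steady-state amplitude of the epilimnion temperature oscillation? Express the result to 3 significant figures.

7.05 K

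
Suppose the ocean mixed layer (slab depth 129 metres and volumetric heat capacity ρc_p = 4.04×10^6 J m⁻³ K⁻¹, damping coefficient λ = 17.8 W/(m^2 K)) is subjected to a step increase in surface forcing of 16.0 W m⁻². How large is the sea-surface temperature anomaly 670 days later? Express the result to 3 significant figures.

Areal heat capacity C = ρc_p × D = 4.04×10^6 × 129 = 5.21×10^8 J/(m^2 K).
τ = C / λ = 5.21×10^8 / 17.8 = 2.93×10^7 s.
Equilibrium anomaly ΔT_eq = F / λ = 16.0 / 17.8 = 0.899 K.
t = 670 days = 5.79×10^7 s, so t/τ = 1.98.
ΔT(t) = ΔT_eq (1 − e^(−t/τ)) = 0.899 × (1 − e^−1.98) = 0.774 K.

0.774 K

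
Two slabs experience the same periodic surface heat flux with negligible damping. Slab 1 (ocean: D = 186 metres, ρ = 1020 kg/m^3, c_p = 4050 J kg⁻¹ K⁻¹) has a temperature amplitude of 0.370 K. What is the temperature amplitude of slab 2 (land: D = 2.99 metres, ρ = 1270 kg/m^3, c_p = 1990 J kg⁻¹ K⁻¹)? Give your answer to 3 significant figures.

C_ocean = 7.68×10^8 J/(m²·K); C_land = 7.56×10^6 J/(m²·K).
A ∝ 1/C ⇒ A_land = A_ocean × C_ocean/C_land = 0.370 × 102 = 37.6 K.

37.6 K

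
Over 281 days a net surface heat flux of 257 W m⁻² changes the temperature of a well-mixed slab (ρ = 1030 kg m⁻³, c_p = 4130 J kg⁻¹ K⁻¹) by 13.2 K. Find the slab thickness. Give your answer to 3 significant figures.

Heat input Q = F Δt = 257 × 2.43×10^7 s = 6.24×10^9 J/m².
Required areal heat capacity C = Q / ΔT = 4.73×10^8 J/(m²·K).
Depth D = C / (ρ c_p) = 4.73×10^8 / (1030 × 4130) = 111 m.

111 m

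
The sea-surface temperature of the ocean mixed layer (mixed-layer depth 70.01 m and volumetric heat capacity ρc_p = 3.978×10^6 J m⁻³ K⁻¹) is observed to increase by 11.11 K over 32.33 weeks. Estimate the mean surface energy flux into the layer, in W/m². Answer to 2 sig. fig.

160

Areal heat capacity C = ρc_p × D = 3.978×10^6 × 70.01 = 2.78×10^8 J/(m^2 K).
Required heat per unit area: Q = C ΔT = 2.78×10^8 × 11.11 = 3.09×10^9 J/m².
Flux F = Q / Δt = 3.09×10^9 / 1.96×10^7 s = 158 W/m².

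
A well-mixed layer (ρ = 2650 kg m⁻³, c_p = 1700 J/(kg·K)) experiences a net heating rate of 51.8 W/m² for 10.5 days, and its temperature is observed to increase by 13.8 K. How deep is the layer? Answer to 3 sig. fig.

Heat input Q = F Δt = 51.8 × 9.07×10^5 s = 4.70×10^7 J/m².
Required areal heat capacity C = Q / ΔT = 3.41×10^6 J/(m²·K).
Depth D = C / (ρ c_p) = 3.41×10^6 / (2650 × 1700) = 0.756 m.

0.756 m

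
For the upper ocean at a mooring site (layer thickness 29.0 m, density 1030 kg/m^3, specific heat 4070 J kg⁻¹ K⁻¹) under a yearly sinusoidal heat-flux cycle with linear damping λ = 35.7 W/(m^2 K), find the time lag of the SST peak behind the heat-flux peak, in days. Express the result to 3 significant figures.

34.6 days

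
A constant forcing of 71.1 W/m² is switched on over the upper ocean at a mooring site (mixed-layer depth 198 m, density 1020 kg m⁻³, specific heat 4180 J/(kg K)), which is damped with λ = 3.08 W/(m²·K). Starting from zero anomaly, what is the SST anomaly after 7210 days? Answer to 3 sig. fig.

Areal heat capacity C = ρ c_p D = 1020 × 4180 × 198 = 8.44×10^8 J/(m^2 K).
τ = C / λ = 8.44×10^8 / 3.08 = 2.74×10^8 s.
Equilibrium anomaly ΔT_eq = F / λ = 71.1 / 3.08 = 23.1 K.
t = 7210 days = 6.23×10^8 s, so t/τ = 2.27.
ΔT(t) = ΔT_eq (1 − e^(−t/τ)) = 23.1 × (1 − e^−2.27) = 20.7 K.

20.7 K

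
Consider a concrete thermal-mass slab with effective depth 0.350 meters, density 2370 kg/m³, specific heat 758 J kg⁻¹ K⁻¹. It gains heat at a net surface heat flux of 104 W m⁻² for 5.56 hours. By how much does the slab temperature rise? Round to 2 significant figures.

3.3 K

Areal heat capacity C = ρ c_p D = 2370 × 758 × 0.350 = 6.29×10^5 J/(m²·K).
Net heat input Q = F Δt = 104 × (5.56 hours × 3600 s/hour) = 2.08×10^6 J/m².
ΔT = Q / C = 2.08×10^6 / 6.29×10^5 = 3.31 K.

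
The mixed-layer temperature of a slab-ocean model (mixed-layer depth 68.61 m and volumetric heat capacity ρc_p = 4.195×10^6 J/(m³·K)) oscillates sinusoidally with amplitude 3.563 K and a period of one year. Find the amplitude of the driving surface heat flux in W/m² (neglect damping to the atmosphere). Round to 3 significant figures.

Areal heat capacity C = ρc_p × D = 4.195×10^6 × 68.61 = 2.88×10^8 J/(m^2 K).
ω = 2π / 3.15×10^7 s = 1.99×10^-7 s⁻¹.
Cω = 2.88×10^8 × 1.99×10^-7 = 57.3 W/(m²·K).
F₀ = A × Cω = 3.563 × 57.3 = 204 W/m².

204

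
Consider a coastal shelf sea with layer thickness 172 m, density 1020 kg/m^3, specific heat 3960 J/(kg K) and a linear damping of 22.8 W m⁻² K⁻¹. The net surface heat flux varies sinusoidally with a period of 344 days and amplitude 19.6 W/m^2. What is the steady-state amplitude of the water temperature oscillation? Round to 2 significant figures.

Areal heat capacity C = ρ c_p D = 1020 × 3960 × 172 = 6.95×10^8 J m⁻² K⁻¹.
Angular frequency ω = 2π / T = 2π / 2.97×10^7 s = 2.11×10^-7 s⁻¹.
√((Cω)² + λ²) = √((147)² + 22.8²) = 149 W/(m²·K).
Amplitude A = F₀ / √((Cω)²+λ²) = 19.6 / 149 = 0.132 K.

0.13 K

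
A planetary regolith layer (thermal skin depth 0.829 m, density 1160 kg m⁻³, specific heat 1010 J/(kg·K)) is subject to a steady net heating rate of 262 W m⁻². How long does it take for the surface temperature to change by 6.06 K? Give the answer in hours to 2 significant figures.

6.2 hours

Areal heat capacity C = ρ c_p D = 1160 × 1010 × 0.829 = 9.71×10^5 J/(m²·K).
Time required: Δt = C ΔT / F = 9.71×10^5 × 6.06 / 262 = 22500 s.
In hours: 22500 s / (3600 s/hour) = 6.24 hours.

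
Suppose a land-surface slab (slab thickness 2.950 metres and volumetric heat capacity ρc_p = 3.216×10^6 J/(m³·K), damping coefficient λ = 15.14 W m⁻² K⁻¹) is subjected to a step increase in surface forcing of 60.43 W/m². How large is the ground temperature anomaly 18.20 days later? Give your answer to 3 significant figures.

3.67 K

Areal heat capacity C = ρc_p × D = 3.216×10^6 × 2.950 = 9.49×10^6 J/(m²·K).
τ = C / λ = 9.49×10^6 / 15.14 = 6.27×10^5 s.
Equilibrium anomaly ΔT_eq = F / λ = 60.43 / 15.14 = 3.99 K.
t = 18.20 days = 1.57×10^6 s, so t/τ = 2.51.
ΔT(t) = ΔT_eq (1 − e^(−t/τ)) = 3.99 × (1 − e^−2.51) = 3.67 K.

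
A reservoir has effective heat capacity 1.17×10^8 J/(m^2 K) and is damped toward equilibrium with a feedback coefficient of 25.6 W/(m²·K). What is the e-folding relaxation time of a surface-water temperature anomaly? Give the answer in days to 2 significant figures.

53 days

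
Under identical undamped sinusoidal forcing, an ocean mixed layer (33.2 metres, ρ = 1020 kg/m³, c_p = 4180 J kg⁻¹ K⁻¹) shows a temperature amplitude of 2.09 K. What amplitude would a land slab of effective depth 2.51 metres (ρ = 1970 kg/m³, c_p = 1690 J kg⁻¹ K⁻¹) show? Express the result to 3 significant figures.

35.4 K

C_ocean = 1.42×10^8 J/(m²·K); C_land = 8.36×10^6 J/(m²·K).
A ∝ 1/C ⇒ A_land = A_ocean × C_ocean/C_land = 2.09 × 16.9 = 35.4 K.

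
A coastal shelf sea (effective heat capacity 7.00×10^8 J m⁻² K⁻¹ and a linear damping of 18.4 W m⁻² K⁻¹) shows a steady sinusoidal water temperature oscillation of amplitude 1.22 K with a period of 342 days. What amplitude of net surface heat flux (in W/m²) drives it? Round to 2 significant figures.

Areal heat capacity C = 7.00×10^8 J m⁻² K⁻¹ (given).
ω = 2π / 2.95×10^7 s = 2.13×10^-7 s⁻¹.
√((Cω)² + λ²) = √((149)² + 18.4²) = 150 W/(m²·K).
F₀ = A × √((Cω)²+λ²) = 1.22 × 150 = 183 W/m².

180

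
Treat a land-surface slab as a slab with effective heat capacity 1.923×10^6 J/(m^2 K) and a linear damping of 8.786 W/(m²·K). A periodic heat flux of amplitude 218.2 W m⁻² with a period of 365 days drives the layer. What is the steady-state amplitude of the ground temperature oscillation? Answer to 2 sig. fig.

25 K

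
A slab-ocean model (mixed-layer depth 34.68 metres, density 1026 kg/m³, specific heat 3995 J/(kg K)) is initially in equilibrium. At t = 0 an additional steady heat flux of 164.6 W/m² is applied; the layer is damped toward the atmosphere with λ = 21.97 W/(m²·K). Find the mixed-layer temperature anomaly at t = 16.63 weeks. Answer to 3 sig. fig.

Areal heat capacity C = ρ c_p D = 1026 × 3995 × 34.68 = 1.42×10^8 J/(m²·K).
τ = C / λ = 1.42×10^8 / 21.97 = 6.47×10^6 s.
Equilibrium anomaly ΔT_eq = F / λ = 164.6 / 21.97 = 7.49 K.
t = 16.63 weeks = 1.01×10^7 s, so t/τ = 1.55.
ΔT(t) = ΔT_eq (1 − e^(−t/τ)) = 7.49 × (1 − e^−1.55) = 5.91 K.

5.91 K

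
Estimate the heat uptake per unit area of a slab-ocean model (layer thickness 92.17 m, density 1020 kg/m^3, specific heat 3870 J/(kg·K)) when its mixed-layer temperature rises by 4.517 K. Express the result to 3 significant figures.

1.64×10^9

Areal heat capacity C = ρ c_p D = 1020 × 3870 × 92.17 = 3.64×10^8 J m⁻² K⁻¹.
ΔQ = C ΔT = 3.64×10^8 × 4.517 = 1.64×10^9 J/m².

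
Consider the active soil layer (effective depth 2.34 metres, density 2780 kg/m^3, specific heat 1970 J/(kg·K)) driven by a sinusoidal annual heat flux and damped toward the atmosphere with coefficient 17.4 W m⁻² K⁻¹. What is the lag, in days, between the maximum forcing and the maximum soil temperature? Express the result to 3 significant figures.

8.46 days

Areal heat capacity C = ρ c_p D = 2780 × 1970 × 2.34 = 1.28×10^7 J/(m^2 K).
ω = 2π / 3.15×10^7 s = 1.99×10^-7 s⁻¹.
Phase lag φ = arctan(Cω/λ) = arctan(2.55/17.4) = 0.146 rad.
Time lag = φ / ω = 0.146 / 1.99×10^-7 = 7.31×10^5 s = 8.46 days.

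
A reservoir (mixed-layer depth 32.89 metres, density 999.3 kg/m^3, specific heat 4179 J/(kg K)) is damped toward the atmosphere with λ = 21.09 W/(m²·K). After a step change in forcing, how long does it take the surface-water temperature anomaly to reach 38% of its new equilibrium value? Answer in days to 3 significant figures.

Areal heat capacity C = ρ c_p D = 999.3 × 4179 × 32.89 = 1.37×10^8 J/(m²·K).
τ = C / λ = 1.37×10^8 / 21.09 = 6.51×10^6 s.
Fraction reached: 1 − e^(−t/τ) = 0.38 ⇒ t = −τ ln(1 − 0.38) = τ × 0.478.
t = 3.11×10^6 s = 36.0 days.

36.0 days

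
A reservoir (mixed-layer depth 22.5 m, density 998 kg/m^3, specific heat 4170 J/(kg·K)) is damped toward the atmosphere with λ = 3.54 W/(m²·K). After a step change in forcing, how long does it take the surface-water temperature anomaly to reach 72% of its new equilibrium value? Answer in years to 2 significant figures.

1.1 years

Areal heat capacity C = ρ c_p D = 998 × 4170 × 22.5 = 9.36×10^7 J m⁻² K⁻¹.
τ = C / λ = 9.36×10^7 / 3.54 = 2.65×10^7 s.
Fraction reached: 1 − e^(−t/τ) = 0.72 ⇒ t = −τ ln(1 − 0.72) = τ × 1.27.
t = 3.37×10^7 s = 1.07 years.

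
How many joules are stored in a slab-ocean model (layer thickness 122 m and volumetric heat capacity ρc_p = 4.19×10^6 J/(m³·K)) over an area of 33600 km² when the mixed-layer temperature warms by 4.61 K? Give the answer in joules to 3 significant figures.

Areal heat capacity C = ρc_p × D = 4.19×10^6 × 122 = 5.11×10^8 J/(m^2 K).
Heat per unit area: q = C ΔT = 5.11×10^8 × 4.61 = 2.36×10^9 J/m².
Total heat: Q = q × A = 2.36×10^9 × (33600 × 10⁶ m²) = 7.92×10^19 J.

7.92×10^19 J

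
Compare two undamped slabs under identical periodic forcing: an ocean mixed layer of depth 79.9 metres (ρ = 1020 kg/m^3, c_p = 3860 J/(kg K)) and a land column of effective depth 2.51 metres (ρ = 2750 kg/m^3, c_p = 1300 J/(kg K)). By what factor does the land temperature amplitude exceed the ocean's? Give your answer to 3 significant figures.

35.1

C_ocean = 1020 × 3860 × 79.9 = 3.15×10^8 J/(m²·K).
C_land = 2750 × 1300 × 2.51 = 8.97×10^6 J/(m²·K).
Undamped amplitude ∝ 1/C, so A_land/A_ocean = C_ocean/C_land = 35.1.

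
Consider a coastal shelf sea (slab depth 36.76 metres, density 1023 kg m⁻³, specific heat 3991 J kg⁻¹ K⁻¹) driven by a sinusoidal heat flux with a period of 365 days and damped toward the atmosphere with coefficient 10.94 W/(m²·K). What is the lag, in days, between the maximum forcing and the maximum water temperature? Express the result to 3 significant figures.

70.9 days

Areal heat capacity C = ρ c_p D = 1023 × 3991 × 36.76 = 1.50×10^8 J/(m^2 K).
ω = 2π / 3.15×10^7 s = 1.99×10^-7 s⁻¹.
Phase lag φ = arctan(Cω/λ) = arctan(29.9/10.94) = 1.22 rad.
Time lag = φ / ω = 1.22 / 1.99×10^-7 = 6.12×10^6 s = 70.9 days.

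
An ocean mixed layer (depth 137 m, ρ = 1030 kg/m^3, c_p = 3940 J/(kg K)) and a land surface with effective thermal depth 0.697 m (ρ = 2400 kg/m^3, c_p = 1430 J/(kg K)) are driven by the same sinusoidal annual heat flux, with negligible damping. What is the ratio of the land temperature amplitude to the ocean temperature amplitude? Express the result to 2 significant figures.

C_ocean = 1030 × 3940 × 137 = 5.56×10^8 J/(m²·K).
C_land = 2400 × 1430 × 0.697 = 2.39×10^6 J/(m²·K).
Undamped amplitude ∝ 1/C, so A_land/A_ocean = C_ocean/C_land = 232.

230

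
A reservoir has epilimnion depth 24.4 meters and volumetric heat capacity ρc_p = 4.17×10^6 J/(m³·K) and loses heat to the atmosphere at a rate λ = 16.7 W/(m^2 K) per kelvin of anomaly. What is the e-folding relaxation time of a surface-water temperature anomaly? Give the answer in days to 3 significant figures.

70.5 days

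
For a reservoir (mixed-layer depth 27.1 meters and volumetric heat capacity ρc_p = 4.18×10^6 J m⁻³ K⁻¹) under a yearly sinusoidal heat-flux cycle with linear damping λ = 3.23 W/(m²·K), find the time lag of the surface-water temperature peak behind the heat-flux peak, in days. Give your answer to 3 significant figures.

Areal heat capacity C = ρc_p × D = 4.18×10^6 × 27.1 = 1.13×10^8 J m⁻² K⁻¹.
ω = 2π / 3.15×10^7 s = 1.99×10^-7 s⁻¹.
Phase lag φ = arctan(Cω/λ) = arctan(22.6/3.23) = 1.43 rad.
Time lag = φ / ω = 1.43 / 1.99×10^-7 = 7.17×10^6 s = 83.0 days.

83.0 days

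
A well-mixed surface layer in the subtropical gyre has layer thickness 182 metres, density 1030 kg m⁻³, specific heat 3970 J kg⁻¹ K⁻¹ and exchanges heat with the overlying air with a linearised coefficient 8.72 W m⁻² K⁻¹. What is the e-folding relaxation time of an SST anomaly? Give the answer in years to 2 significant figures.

Areal heat capacity C = ρ c_p D = 1030 × 3970 × 182 = 7.44×10^8 J m⁻² K⁻¹.
Relaxation time τ = C / λ = 7.44×10^8 / 8.72 = 8.53×10^7 s.
In years: 8.53×10^7 s / (3.156×10^7 s/year) = 2.70 years.

2.7 years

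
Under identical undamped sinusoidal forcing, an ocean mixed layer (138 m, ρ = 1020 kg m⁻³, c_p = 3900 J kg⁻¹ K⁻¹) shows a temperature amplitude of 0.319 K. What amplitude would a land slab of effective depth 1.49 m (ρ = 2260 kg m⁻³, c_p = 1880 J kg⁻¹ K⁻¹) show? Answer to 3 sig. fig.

C_ocean = 5.49×10^8 J/(m²·K); C_land = 6.33×10^6 J/(m²·K).
A ∝ 1/C ⇒ A_land = A_ocean × C_ocean/C_land = 0.319 × 86.7 = 27.7 K.

27.7 K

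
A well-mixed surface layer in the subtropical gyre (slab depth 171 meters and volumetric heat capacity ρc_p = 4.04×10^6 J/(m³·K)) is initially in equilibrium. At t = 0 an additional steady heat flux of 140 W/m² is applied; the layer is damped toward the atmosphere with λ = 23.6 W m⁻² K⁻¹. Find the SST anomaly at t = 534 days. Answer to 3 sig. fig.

Areal heat capacity C = ρc_p × D = 4.04×10^6 × 171 = 6.91×10^8 J m⁻² K⁻¹.
τ = C / λ = 6.91×10^8 / 23.6 = 2.93×10^7 s.
Equilibrium anomaly ΔT_eq = F / λ = 140 / 23.6 = 5.93 K.
t = 534 days = 4.61×10^7 s, so t/τ = 1.58.
ΔT(t) = ΔT_eq (1 − e^(−t/τ)) = 5.93 × (1 − e^−1.58) = 4.71 K.

4.71 K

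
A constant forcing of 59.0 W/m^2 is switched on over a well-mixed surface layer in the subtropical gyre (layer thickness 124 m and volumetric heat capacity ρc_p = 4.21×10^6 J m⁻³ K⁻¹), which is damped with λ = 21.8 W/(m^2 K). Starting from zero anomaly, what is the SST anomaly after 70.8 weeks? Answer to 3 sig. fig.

2.25 K

Areal heat capacity C = ρc_p × D = 4.21×10^6 × 124 = 5.22×10^8 J/(m^2 K).
τ = C / λ = 5.22×10^8 / 21.8 = 2.39×10^7 s.
Equilibrium anomaly ΔT_eq = F / λ = 59.0 / 21.8 = 2.71 K.
t = 70.8 weeks = 4.28×10^7 s, so t/τ = 1.79.
ΔT(t) = ΔT_eq (1 − e^(−t/τ)) = 2.71 × (1 − e^−1.79) = 2.25 K.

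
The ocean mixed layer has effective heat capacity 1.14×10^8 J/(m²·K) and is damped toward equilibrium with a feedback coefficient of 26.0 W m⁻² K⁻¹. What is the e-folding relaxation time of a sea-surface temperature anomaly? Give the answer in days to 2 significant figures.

Areal heat capacity C = 1.14×10^8 J/(m²·K) (given).
Relaxation time τ = C / λ = 1.14×10^8 / 26.0 = 4.38×10^6 s.
In days: 4.38×10^6 s / (86400 s/day) = 50.7 days.

51 days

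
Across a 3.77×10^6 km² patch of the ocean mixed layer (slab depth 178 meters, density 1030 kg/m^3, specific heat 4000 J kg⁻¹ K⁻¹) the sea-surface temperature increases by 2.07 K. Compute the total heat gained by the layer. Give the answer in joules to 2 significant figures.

5.7×10^21 J

Areal heat capacity C = ρ c_p D = 1030 × 4000 × 178 = 7.33×10^8 J m⁻² K⁻¹.
Heat per unit area: q = C ΔT = 7.33×10^8 × 2.07 = 1.52×10^9 J/m².
Total heat: Q = q × A = 1.52×10^9 × (3.77×10^6 × 10⁶ m²) = 5.72×10^21 J.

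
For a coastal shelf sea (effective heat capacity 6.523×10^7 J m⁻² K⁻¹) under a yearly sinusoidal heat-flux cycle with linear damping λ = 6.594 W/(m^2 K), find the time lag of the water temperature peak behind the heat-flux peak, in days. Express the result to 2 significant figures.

Areal heat capacity C = 6.523×10^7 J m⁻² K⁻¹ (given).
ω = 2π / 3.15×10^7 s = 1.99×10^-7 s⁻¹.
Phase lag φ = arctan(Cω/λ) = arctan(13.0/6.594) = 1.10 rad.
Time lag = φ / ω = 1.10 / 1.99×10^-7 = 5.53×10^6 s = 64.0 days.

64 days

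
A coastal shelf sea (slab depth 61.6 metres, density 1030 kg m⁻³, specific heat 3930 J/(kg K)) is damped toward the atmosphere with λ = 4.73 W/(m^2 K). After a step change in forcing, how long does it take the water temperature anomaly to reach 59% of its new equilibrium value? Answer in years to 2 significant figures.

Areal heat capacity C = ρ c_p D = 1030 × 3930 × 61.6 = 2.49×10^8 J/(m^2 K).
τ = C / λ = 2.49×10^8 / 4.73 = 5.27×10^7 s.
Fraction reached: 1 − e^(−t/τ) = 0.59 ⇒ t = −τ ln(1 − 0.59) = τ × 0.892.
t = 4.70×10^7 s = 1.49 years.

1.5 years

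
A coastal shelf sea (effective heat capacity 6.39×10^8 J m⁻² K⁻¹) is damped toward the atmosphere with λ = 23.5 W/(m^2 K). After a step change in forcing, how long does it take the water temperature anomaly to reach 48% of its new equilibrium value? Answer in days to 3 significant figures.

206 days

Areal heat capacity C = 6.39×10^8 J m⁻² K⁻¹ (given).
τ = C / λ = 6.39×10^8 / 23.5 = 2.72×10^7 s.
Fraction reached: 1 − e^(−t/τ) = 0.48 ⇒ t = −τ ln(1 − 0.48) = τ × 0.654.
t = 1.78×10^7 s = 206 days.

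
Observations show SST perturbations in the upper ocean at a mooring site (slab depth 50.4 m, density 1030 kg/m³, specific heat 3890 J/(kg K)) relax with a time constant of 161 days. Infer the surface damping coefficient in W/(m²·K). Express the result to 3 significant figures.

14.5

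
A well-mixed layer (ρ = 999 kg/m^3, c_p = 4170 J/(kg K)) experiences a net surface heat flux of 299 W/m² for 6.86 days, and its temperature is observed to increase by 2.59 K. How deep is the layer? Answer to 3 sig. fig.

16.4 m

Heat input Q = F Δt = 299 × 5.93×10^5 s = 1.77×10^8 J/m².
Required areal heat capacity C = Q / ΔT = 6.84×10^7 J/(m²·K).
Depth D = C / (ρ c_p) = 6.84×10^7 / (999 × 4170) = 16.4 m.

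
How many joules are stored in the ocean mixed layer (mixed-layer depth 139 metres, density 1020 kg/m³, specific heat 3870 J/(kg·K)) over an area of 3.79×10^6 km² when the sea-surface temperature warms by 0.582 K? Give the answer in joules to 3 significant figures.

1.21×10^21 J

Areal heat capacity C = ρ c_p D = 1020 × 3870 × 139 = 5.49×10^8 J m⁻² K⁻¹.
Heat per unit area: q = C ΔT = 5.49×10^8 × 0.582 = 3.19×10^8 J/m².
Total heat: Q = q × A = 3.19×10^8 × (3.79×10^6 × 10⁶ m²) = 1.21×10^21 J.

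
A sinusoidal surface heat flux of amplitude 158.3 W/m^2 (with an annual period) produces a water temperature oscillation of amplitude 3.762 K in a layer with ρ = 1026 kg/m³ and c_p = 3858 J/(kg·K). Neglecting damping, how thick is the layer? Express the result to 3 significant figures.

53.4 m

ω = 2π / 3.15×10^7 s = 1.99×10^-7 s⁻¹.
Required C = F₀ / (A ω) = 158.3 / (3.762 × 1.99×10^-7) = 2.11×10^8 J/(m²·K).
D = C / (ρ c_p) = 2.11×10^8 / (1026 × 3858) = 53.4 m.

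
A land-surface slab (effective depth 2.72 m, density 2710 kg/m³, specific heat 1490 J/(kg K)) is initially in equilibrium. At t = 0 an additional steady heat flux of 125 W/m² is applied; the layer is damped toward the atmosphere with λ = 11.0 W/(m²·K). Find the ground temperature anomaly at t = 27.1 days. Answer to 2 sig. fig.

10 K

Areal heat capacity C = ρ c_p D = 2710 × 1490 × 2.72 = 1.10×10^7 J/(m^2 K).
τ = C / λ = 1.10×10^7 / 11.0 = 9.98×10^5 s.
Equilibrium anomaly ΔT_eq = F / λ = 125 / 11.0 = 11.4 K.
t = 27.1 days = 2.34×10^6 s, so t/τ = 2.35.
ΔT(t) = ΔT_eq (1 − e^(−t/τ)) = 11.4 × (1 − e^−2.35) = 10.3 K.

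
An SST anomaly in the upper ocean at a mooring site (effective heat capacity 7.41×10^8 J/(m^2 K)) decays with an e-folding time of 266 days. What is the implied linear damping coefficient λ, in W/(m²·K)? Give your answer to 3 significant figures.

Areal heat capacity C = 7.41×10^8 J/(m^2 K) (given).
τ = 266 days = 2.30×10^7 s.
λ = C / τ = 7.41×10^8 / 2.30×10^7 = 32.2 W/(m²·K).

32.2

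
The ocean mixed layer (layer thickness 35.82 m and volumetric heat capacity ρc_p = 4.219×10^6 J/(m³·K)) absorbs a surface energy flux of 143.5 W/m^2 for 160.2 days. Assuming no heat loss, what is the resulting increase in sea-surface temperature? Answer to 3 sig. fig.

13.1 K

Areal heat capacity C = ρc_p × D = 4.219×10^6 × 35.82 = 1.51×10^8 J m⁻² K⁻¹.
Net heat input Q = F Δt = 143.5 × (160.2 days × 86400 s/day) = 1.99×10^9 J/m².
ΔT = Q / C = 1.99×10^9 / 1.51×10^8 = 13.1 K.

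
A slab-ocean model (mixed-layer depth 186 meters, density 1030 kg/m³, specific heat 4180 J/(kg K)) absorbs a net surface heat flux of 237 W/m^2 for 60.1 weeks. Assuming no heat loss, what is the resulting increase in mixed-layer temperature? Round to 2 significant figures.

Areal heat capacity C = ρ c_p D = 1030 × 4180 × 186 = 8.01×10^8 J m⁻² K⁻¹.
Net heat input Q = F Δt = 237 × (60.1 weeks × 6.048×10^5 s/week) = 8.61×10^9 J/m².
ΔT = Q / C = 8.61×10^9 / 8.01×10^8 = 10.8 K.

11 K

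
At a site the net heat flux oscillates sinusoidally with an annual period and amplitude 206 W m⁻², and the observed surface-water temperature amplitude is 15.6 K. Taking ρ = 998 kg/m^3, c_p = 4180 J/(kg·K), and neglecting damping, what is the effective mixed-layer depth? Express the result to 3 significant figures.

15.9 m

ω = 2π / 3.15×10^7 s = 1.99×10^-7 s⁻¹.
Required C = F₀ / (A ω) = 206 / (15.6 × 1.99×10^-7) = 6.63×10^7 J/(m²·K).
D = C / (ρ c_p) = 6.63×10^7 / (998 × 4180) = 15.9 m.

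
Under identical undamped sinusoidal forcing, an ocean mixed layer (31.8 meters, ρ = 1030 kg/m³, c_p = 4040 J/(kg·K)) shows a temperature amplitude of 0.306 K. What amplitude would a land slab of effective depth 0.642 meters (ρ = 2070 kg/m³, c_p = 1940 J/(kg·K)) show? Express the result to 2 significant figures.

C_ocean = 1.32×10^8 J/(m²·K); C_land = 2.58×10^6 J/(m²·K).
A ∝ 1/C ⇒ A_land = A_ocean × C_ocean/C_land = 0.306 × 51.3 = 15.7 K.

16 K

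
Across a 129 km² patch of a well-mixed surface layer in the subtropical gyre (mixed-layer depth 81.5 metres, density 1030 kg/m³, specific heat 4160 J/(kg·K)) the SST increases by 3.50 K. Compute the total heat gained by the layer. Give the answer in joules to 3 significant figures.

Areal heat capacity C = ρ c_p D = 1030 × 4160 × 81.5 = 3.49×10^8 J/(m²·K).
Heat per unit area: q = C ΔT = 3.49×10^8 × 3.50 = 1.22×10^9 J/m².
Total heat: Q = q × A = 1.22×10^9 × (129 × 10⁶ m²) = 1.58×10^17 J.

1.58×10^17 J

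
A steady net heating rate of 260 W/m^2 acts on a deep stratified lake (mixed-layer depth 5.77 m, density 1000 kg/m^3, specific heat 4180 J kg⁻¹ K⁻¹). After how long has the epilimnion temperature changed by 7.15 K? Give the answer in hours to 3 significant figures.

Areal heat capacity C = ρ c_p D = 1000 × 4180 × 5.77 = 2.41×10^7 J/(m^2 K).
Time required: Δt = C ΔT / F = 2.41×10^7 × 7.15 / 260 = 6.63×10^5 s.
In hours: 6.63×10^5 s / (3600 s/hour) = 184 hours.

184 hours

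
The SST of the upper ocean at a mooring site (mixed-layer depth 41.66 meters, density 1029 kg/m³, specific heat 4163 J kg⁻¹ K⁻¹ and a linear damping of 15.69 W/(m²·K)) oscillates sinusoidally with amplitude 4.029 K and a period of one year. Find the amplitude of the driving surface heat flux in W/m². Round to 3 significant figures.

Areal heat capacity C = ρ c_p D = 1029 × 4163 × 41.66 = 1.78×10^8 J m⁻² K⁻¹.
ω = 2π / 3.15×10^7 s = 1.99×10^-7 s⁻¹.
√((Cω)² + λ²) = √((35.6)² + 15.69²) = 38.9 W/(m²·K).
F₀ = A × √((Cω)²+λ²) = 4.029 × 38.9 = 157 W/m².

157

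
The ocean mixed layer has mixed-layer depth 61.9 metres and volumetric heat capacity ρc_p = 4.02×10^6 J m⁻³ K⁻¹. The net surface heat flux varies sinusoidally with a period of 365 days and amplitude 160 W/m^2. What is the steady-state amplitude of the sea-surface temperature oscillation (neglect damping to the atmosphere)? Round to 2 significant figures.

3.2 K

Areal heat capacity C = ρc_p × D = 4.02×10^6 × 61.9 = 2.49×10^8 J/(m²·K).
Angular frequency ω = 2π / T = 2π / 3.15×10^7 s = 1.99×10^-7 s⁻¹.
Cω = 2.49×10^8 × 1.99×10^-7 = 49.6 W/(m²·K).
Amplitude A = F₀ / (Cω) = 160 / 49.6 = 3.23 K.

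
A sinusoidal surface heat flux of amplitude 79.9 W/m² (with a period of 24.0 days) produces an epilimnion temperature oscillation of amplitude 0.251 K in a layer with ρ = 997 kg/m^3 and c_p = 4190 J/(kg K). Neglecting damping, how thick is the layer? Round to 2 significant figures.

ω = 2π / 2.07×10^6 s = 3.03×10^-6 s⁻¹.
Required C = F₀ / (A ω) = 79.9 / (0.251 × 3.03×10^-6) = 1.05×10^8 J/(m²·K).
D = C / (ρ c_p) = 1.05×10^8 / (997 × 4190) = 25.1 m.

25 m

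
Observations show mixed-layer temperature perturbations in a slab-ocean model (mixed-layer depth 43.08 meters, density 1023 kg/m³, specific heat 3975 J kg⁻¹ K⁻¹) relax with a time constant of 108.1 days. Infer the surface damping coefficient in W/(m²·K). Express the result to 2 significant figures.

Areal heat capacity C = ρ c_p D = 1023 × 3975 × 43.08 = 1.75×10^8 J/(m²·K).
τ = 108.1 days = 9.34×10^6 s.
λ = C / τ = 1.75×10^8 / 9.34×10^6 = 18.8 W/(m²·K).

19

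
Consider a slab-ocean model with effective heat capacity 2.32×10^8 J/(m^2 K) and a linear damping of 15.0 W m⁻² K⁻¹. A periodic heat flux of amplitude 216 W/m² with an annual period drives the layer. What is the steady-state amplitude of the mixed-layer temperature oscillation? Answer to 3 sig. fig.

4.44 K

Areal heat capacity C = 2.32×10^8 J/(m^2 K) (given).
Angular frequency ω = 2π / T = 2π / 3.15×10^7 s = 1.99×10^-7 s⁻¹.
√((Cω)² + λ²) = √((46.2)² + 15.0²) = 48.6 W/(m²·K).
Amplitude A = F₀ / √((Cω)²+λ²) = 216 / 48.6 = 4.44 K.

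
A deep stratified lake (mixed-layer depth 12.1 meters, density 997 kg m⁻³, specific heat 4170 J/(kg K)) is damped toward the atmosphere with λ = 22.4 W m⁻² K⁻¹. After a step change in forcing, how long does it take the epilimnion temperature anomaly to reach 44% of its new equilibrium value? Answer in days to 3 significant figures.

15.1 days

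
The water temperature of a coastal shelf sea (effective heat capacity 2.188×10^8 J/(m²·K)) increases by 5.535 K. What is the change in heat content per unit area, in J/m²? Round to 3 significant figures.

1.21×10^9

Areal heat capacity C = 2.188×10^8 J/(m²·K) (given).
ΔQ = C ΔT = 2.19×10^8 × 5.535 = 1.21×10^9 J/m².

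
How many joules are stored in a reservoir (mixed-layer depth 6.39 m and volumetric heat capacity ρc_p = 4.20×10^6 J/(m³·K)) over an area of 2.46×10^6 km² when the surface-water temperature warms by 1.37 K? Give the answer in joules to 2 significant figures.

9.0×10^19 J

Areal heat capacity C = ρc_p × D = 4.20×10^6 × 6.39 = 2.68×10^7 J/(m²·K).
Heat per unit area: q = C ΔT = 2.68×10^7 × 1.37 = 3.68×10^7 J/m².
Total heat: Q = q × A = 3.68×10^7 × (2.46×10^6 × 10⁶ m²) = 9.04×10^19 J.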